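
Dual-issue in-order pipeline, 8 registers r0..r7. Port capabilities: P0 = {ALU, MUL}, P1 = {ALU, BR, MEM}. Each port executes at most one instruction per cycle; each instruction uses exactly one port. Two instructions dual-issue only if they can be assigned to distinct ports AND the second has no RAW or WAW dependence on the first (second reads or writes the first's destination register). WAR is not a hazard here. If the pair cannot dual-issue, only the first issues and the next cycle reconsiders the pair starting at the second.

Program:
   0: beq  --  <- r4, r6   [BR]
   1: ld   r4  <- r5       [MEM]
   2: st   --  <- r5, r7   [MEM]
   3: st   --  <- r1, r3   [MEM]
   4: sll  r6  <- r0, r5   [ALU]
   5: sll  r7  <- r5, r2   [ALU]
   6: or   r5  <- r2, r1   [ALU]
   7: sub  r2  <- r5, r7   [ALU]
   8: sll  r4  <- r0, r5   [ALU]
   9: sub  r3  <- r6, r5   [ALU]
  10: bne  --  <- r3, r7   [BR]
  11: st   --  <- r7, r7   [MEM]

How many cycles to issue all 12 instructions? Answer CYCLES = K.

CYCLES = 9

c0: i0 beq  no-port BR/MEM
c1: i1 ld  no-port MEM/MEM
c2: i2 st  no-port MEM/MEM
c3: i3&i4 st;sll  2-wide
c4: i5&i6 sll;or  2-wide
c5: i7&i8 sub;sll  2-wide
c6: i9 sub  RAW r3
c7: i10 bne  no-port BR/MEM
c8: i11 st  tail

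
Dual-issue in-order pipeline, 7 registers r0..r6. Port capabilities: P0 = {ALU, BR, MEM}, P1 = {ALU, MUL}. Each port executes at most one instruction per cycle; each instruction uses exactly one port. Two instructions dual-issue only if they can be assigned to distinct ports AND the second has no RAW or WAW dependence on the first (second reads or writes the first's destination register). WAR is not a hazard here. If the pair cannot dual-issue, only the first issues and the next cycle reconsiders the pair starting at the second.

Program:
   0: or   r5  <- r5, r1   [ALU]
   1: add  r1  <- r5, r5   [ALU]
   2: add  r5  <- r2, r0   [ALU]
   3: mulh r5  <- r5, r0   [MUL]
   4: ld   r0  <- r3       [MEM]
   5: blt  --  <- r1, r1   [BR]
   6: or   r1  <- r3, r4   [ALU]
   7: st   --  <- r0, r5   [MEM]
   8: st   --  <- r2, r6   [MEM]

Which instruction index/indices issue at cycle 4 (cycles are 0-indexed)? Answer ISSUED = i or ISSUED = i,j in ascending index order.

#0 head=0: or i0 RAW r5
#1 head=1: add add i1/i2 dual
#2 head=3: mulh ld i3/i4 dual
#3 head=5: blt or i5/i6 dual
#4 head=7: st i7 no-port MEM/MEM
#5 head=8: st i8 tail

ISSUED = 7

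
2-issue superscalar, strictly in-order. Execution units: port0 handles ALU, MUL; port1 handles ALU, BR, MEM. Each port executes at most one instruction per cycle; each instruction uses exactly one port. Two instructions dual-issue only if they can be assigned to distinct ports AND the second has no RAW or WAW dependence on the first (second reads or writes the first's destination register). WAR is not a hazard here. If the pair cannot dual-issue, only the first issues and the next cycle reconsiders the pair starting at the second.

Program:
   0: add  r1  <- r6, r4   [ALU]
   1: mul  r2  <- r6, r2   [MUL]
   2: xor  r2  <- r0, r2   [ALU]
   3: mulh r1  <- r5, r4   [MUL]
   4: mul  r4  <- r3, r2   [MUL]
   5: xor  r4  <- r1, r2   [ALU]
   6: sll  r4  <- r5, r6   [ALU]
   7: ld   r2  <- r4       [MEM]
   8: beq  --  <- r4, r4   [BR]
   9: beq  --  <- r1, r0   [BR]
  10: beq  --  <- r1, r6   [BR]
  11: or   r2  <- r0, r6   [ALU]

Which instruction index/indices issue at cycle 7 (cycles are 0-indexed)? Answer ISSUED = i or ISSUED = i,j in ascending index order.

ISSUED = 9

c0: i0&i1 add.ALU/mul.MUL  2-wide
c1: i2&i3 xor.ALU/mulh.MUL  2-wide
c2: i4 mul.MUL  WAW r4
c3: i5 xor.ALU  WAW r4
c4: i6 sll.ALU  RAW r4
c5: i7 ld.MEM  no-port MEM/BR
c6: i8 beq.BR  no-port BR/BR
c7: i9 beq.BR  no-port BR/BR
c8: i10&i11 beq.BR/or.ALU  2-wide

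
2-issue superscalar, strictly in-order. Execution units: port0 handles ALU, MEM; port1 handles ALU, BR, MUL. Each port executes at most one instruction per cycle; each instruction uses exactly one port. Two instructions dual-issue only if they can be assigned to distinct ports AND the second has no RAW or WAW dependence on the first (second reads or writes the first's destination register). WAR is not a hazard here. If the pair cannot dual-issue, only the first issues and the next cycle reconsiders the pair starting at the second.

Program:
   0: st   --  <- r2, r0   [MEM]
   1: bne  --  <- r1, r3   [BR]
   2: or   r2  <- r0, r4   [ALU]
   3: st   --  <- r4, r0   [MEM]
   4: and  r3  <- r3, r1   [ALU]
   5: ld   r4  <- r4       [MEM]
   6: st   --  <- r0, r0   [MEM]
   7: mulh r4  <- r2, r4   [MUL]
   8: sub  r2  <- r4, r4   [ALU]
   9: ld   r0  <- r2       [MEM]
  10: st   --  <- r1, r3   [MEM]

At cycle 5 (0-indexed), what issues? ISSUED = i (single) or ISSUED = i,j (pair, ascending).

0. st/bne @i0/i1  | 2-wide
1. or/st @i2/i3  | 2-wide
2. and/ld @i4/i5  | 2-wide
3. st/mulh @i6/i7  | 2-wide
4. sub @i8  | RAW r2
5. ld @i9  | no-port MEM/MEM
6. st @i10  | tail

ISSUED = 9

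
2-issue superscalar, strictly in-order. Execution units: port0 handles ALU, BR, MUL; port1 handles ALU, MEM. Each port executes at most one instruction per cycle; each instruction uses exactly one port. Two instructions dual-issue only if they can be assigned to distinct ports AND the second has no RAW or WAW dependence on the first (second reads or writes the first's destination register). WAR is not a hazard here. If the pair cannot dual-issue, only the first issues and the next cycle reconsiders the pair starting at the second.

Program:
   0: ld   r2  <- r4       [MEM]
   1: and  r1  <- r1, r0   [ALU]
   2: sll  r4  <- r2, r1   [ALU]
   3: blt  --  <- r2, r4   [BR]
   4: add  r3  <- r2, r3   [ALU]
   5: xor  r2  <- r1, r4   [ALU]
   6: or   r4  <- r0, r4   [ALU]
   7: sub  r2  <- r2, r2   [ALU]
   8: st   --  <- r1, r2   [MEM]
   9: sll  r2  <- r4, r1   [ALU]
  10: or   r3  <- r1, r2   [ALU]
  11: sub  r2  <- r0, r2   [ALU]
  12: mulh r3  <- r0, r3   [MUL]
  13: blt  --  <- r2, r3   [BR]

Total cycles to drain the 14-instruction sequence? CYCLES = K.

CYCLES = 9

  cy0 -> i0&i1 (ld+and) dual
  cy1 -> i2 (sll) RAW r4
  cy2 -> i3&i4 (blt+add) dual
  cy3 -> i5&i6 (xor+or) dual
  cy4 -> i7 (sub) RAW r2
  cy5 -> i8&i9 (st+sll) dual
  cy6 -> i10&i11 (or+sub) dual
  cy7 -> i12 (mulh) no-port MUL/BR
  cy8 -> i13 (blt) tail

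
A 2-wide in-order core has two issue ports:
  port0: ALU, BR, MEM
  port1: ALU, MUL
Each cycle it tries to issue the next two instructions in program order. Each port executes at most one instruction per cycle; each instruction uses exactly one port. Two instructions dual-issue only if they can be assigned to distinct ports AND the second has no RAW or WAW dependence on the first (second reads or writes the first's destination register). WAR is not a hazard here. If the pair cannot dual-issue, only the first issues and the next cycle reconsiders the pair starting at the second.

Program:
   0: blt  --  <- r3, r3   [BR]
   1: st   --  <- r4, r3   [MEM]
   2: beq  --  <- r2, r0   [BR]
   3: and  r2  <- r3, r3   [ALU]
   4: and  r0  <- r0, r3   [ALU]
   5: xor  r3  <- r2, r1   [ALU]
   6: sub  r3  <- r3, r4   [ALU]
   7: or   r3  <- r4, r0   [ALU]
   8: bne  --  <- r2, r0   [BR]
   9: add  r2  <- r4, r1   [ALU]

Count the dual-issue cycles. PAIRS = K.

0. blt.BR @i0  | no-port BR/MEM
1. st.MEM @i1  | no-port MEM/BR
2. beq.BR;and.ALU @i2,i3  | pair
3. and.ALU;xor.ALU @i4,i5  | pair
4. sub.ALU @i6  | WAW r3
5. or.ALU;bne.BR @i7,i8  | pair
6. add.ALU @i9  | tail

PAIRS = 3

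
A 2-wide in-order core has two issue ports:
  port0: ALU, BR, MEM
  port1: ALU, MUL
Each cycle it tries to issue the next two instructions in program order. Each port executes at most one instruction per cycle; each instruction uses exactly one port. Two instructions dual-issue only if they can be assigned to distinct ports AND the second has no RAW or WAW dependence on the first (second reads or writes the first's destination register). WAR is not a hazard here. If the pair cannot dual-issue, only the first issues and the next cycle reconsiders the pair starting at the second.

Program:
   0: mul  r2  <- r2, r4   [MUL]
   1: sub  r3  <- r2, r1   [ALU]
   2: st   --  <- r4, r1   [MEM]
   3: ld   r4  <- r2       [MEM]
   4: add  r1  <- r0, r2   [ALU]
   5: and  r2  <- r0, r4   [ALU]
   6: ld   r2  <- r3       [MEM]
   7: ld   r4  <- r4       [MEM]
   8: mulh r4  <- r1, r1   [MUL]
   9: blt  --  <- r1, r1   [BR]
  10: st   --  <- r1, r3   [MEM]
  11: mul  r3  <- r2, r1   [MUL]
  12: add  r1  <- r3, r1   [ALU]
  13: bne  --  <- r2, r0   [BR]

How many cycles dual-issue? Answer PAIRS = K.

#0 head=0: mul.MUL i0 RAW r2
#1 head=1: sub.ALU+st.MEM i1+i2 dual
#2 head=3: ld.MEM+add.ALU i3+i4 dual
#3 head=5: and.ALU i5 WAW r2
#4 head=6: ld.MEM i6 no-port MEM/MEM
#5 head=7: ld.MEM i7 WAW r4
#6 head=8: mulh.MUL+blt.BR i8+i9 dual
#7 head=10: st.MEM+mul.MUL i10+i11 dual
#8 head=12: add.ALU+bne.BR i12+i13 dual

PAIRS = 5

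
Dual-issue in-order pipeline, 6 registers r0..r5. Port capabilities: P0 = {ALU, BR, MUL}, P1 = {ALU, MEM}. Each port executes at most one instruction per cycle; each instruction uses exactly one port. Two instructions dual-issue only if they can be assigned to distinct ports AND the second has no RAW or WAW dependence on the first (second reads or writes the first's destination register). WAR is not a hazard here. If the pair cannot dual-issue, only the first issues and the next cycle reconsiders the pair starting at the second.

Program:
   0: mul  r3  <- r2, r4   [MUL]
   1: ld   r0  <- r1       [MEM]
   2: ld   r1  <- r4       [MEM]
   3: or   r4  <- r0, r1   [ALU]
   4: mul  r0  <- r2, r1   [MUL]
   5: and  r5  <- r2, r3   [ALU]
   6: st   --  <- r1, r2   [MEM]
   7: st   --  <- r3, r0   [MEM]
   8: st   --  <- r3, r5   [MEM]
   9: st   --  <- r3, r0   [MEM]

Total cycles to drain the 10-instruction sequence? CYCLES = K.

0. mul.MUL/ld.MEM @i0+i1  | dual
1. ld.MEM @i2  | RAW r1
2. or.ALU/mul.MUL @i3+i4  | dual
3. and.ALU/st.MEM @i5+i6  | dual
4. st.MEM @i7  | no-port MEM/MEM
5. st.MEM @i8  | no-port MEM/MEM
6. st.MEM @i9  | tail

CYCLES = 7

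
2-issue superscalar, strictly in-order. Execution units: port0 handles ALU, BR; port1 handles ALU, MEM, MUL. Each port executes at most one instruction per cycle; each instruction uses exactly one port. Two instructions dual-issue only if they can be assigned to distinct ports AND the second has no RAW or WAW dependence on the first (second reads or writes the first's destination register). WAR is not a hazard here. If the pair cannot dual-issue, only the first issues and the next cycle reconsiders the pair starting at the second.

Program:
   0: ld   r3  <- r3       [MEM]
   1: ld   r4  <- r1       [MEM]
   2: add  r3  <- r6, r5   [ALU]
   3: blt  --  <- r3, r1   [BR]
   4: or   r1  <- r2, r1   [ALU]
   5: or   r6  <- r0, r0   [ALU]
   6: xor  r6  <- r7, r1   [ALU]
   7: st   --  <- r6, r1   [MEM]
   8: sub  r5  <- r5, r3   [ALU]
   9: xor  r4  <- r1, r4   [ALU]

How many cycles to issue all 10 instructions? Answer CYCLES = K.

CYCLES = 7

0. ld.MEM @i0  | no-port MEM/MEM
1. ld.MEM/add.ALU @i1&i2  | dual
2. blt.BR/or.ALU @i3&i4  | dual
3. or.ALU @i5  | WAW r6
4. xor.ALU @i6  | RAW r6
5. st.MEM/sub.ALU @i7&i8  | dual
6. xor.ALU @i9  | tail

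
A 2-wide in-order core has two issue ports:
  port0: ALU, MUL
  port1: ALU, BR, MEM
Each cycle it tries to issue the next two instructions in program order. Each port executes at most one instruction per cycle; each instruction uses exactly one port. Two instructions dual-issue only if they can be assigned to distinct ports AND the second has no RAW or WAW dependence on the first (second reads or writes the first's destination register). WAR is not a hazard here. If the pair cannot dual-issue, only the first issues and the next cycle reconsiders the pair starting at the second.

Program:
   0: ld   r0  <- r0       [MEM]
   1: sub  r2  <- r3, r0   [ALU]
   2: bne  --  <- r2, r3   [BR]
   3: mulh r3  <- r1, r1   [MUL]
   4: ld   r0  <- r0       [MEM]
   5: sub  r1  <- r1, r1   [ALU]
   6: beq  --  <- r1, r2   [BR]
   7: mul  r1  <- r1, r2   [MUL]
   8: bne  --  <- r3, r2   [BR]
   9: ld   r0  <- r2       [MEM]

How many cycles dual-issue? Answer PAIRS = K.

[0] i0  ld  -- RAW r0
[1] i1  sub  -- RAW r2
[2] i2&i3  bne mulh  -- pair
[3] i4&i5  ld sub  -- pair
[4] i6&i7  beq mul  -- pair
[5] i8  bne  -- no-port BR/MEM
[6] i9  ld  -- tail

PAIRS = 3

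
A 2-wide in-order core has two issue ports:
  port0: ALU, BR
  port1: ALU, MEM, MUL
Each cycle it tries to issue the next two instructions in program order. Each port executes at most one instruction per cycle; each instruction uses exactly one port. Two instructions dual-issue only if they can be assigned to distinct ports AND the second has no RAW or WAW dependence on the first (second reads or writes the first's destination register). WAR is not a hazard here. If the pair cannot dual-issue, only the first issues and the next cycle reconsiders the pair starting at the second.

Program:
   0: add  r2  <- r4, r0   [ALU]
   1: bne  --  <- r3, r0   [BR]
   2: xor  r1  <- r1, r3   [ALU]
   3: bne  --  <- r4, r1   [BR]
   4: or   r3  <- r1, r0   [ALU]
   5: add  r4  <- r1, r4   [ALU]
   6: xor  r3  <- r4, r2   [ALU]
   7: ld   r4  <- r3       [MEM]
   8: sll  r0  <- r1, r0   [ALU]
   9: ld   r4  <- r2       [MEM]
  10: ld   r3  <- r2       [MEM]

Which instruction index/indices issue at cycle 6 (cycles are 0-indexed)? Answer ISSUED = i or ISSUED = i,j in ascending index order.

c0: i0+i1 add bne  dual
c1: i2 xor  RAW r1
c2: i3+i4 bne or  dual
c3: i5 add  RAW r4
c4: i6 xor  RAW r3
c5: i7+i8 ld sll  dual
c6: i9 ld  no-port MEM/MEM
c7: i10 ld  tail

ISSUED = 9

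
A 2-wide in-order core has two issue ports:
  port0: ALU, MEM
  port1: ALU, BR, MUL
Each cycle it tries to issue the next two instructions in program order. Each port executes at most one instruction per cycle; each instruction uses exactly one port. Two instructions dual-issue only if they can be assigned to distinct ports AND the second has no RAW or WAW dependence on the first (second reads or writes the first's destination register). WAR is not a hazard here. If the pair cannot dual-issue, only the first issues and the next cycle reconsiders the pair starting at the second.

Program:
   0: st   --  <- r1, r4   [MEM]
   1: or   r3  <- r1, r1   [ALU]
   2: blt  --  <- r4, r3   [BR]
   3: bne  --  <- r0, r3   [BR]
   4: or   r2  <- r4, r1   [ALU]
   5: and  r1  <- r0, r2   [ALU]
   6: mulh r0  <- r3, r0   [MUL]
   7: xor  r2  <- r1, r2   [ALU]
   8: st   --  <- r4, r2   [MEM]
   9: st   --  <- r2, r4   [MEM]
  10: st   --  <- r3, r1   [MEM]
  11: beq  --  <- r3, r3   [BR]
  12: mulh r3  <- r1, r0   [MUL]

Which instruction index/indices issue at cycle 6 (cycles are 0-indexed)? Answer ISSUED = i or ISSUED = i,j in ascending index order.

ISSUED = 9

0. st/or @i0&i1  | pair
1. blt @i2  | no-port BR/BR
2. bne/or @i3&i4  | pair
3. and/mulh @i5&i6  | pair
4. xor @i7  | RAW r2
5. st @i8  | no-port MEM/MEM
6. st @i9  | no-port MEM/MEM
7. st/beq @i10&i11  | pair
8. mulh @i12  | tail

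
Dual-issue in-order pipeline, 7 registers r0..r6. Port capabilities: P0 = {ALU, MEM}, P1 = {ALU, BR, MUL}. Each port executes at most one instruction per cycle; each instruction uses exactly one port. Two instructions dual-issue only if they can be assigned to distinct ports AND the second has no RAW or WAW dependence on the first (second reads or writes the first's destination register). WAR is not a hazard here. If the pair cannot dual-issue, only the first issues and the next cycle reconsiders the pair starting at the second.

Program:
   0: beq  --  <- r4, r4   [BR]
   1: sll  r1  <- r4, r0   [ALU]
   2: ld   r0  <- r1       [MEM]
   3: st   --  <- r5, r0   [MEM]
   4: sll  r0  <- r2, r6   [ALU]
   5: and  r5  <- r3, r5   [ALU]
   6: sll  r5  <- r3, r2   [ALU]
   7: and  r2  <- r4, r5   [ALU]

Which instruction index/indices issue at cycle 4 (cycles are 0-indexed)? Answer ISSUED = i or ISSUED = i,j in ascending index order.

ISSUED = 6

0. beq/sll @i0+i1  | pair
1. ld @i2  | no-port MEM/MEM
2. st/sll @i3+i4  | pair
3. and @i5  | WAW r5
4. sll @i6  | RAW r5
5. and @i7  | tail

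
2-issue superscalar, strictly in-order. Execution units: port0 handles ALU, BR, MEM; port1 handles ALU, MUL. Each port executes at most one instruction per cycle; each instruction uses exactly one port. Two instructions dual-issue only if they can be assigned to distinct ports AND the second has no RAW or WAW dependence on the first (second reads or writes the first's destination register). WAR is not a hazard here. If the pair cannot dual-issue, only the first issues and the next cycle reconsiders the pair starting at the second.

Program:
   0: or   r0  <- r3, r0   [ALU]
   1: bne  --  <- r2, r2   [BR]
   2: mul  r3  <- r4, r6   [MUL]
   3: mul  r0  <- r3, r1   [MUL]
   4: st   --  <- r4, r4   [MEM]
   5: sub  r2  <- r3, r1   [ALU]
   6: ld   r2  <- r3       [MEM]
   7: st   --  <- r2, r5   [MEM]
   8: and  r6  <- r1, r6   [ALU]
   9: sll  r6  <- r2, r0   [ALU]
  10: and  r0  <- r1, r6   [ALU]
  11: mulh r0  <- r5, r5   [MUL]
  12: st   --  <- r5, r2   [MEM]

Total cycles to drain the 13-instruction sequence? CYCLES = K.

c0: i0+i1 or bne  dual
c1: i2 mul  no-port MUL/MUL
c2: i3+i4 mul st  dual
c3: i5 sub  WAW r2
c4: i6 ld  no-port MEM/MEM
c5: i7+i8 st and  dual
c6: i9 sll  RAW r6
c7: i10 and  WAW r0
c8: i11+i12 mulh st  dual

CYCLES = 9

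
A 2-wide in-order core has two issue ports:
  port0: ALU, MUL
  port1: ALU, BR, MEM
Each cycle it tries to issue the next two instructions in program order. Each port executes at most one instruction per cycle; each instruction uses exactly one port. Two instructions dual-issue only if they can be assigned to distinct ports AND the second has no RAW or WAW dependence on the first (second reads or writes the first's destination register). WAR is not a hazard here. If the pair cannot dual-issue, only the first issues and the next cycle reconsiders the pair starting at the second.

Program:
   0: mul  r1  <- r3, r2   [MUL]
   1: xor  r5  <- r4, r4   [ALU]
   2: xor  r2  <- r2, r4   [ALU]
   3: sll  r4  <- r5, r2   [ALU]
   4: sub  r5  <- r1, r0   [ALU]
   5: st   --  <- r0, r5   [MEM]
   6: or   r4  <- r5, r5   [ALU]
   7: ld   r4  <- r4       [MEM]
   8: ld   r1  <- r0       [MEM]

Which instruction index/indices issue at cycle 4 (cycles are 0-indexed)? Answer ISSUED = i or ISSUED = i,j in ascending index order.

#0 head=0: mul.MUL/xor.ALU i0/i1 pair
#1 head=2: xor.ALU i2 RAW r2
#2 head=3: sll.ALU/sub.ALU i3/i4 pair
#3 head=5: st.MEM/or.ALU i5/i6 pair
#4 head=7: ld.MEM i7 no-port MEM/MEM
#5 head=8: ld.MEM i8 tail

ISSUED = 7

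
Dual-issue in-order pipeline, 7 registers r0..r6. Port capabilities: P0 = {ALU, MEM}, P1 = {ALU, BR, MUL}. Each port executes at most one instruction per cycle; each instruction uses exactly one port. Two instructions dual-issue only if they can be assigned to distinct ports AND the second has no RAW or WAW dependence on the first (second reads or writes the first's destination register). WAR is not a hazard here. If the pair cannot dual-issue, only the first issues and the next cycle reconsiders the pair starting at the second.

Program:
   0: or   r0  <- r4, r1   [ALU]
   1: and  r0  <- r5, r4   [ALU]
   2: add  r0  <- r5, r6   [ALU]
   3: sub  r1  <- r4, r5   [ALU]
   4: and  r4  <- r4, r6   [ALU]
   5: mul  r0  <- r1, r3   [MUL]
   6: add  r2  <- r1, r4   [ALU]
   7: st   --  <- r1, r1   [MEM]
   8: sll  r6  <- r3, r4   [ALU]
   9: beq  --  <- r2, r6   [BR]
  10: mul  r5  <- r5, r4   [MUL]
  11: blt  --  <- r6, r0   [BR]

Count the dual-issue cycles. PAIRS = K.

PAIRS = 3

0. or.ALU @i0  | WAW r0
1. and.ALU @i1  | WAW r0
2. add.ALU+sub.ALU @i2&i3  | 2-wide
3. and.ALU+mul.MUL @i4&i5  | 2-wide
4. add.ALU+st.MEM @i6&i7  | 2-wide
5. sll.ALU @i8  | RAW r6
6. beq.BR @i9  | no-port BR/MUL
7. mul.MUL @i10  | no-port MUL/BR
8. blt.BR @i11  | tail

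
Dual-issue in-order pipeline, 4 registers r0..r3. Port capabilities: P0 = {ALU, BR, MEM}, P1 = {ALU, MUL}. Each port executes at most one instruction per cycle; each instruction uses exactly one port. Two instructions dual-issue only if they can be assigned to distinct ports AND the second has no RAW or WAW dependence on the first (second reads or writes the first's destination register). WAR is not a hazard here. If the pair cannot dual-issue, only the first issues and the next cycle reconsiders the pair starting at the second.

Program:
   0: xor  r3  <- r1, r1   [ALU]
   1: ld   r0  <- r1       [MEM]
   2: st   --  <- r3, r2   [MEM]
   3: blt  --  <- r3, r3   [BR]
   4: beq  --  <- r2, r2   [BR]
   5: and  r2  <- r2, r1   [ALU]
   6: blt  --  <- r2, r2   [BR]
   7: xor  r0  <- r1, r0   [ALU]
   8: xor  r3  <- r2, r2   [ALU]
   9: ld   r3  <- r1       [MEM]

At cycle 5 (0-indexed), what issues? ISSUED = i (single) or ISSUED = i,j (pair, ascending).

  cy0 -> i0+i1 (xor.ALU+ld.MEM) 2-wide
  cy1 -> i2 (st.MEM) no-port MEM/BR
  cy2 -> i3 (blt.BR) no-port BR/BR
  cy3 -> i4+i5 (beq.BR+and.ALU) 2-wide
  cy4 -> i6+i7 (blt.BR+xor.ALU) 2-wide
  cy5 -> i8 (xor.ALU) WAW r3
  cy6 -> i9 (ld.MEM) tail

ISSUED = 8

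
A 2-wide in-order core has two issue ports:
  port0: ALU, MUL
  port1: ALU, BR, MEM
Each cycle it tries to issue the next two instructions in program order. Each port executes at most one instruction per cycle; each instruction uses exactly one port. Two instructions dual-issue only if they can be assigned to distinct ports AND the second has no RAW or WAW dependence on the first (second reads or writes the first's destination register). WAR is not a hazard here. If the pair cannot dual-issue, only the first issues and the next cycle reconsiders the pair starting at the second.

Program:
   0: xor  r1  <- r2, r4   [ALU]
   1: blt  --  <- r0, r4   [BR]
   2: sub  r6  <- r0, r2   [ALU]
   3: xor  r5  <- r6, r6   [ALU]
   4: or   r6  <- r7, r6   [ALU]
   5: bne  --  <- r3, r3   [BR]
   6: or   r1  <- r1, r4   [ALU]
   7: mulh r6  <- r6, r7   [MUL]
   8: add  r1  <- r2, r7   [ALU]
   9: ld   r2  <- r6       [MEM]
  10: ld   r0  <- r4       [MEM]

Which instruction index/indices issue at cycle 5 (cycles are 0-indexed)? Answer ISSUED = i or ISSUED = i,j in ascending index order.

[0] i0,i1  xor.ALU/blt.BR  -- 2-wide
[1] i2  sub.ALU  -- RAW r6
[2] i3,i4  xor.ALU/or.ALU  -- 2-wide
[3] i5,i6  bne.BR/or.ALU  -- 2-wide
[4] i7,i8  mulh.MUL/add.ALU  -- 2-wide
[5] i9  ld.MEM  -- no-port MEM/MEM
[6] i10  ld.MEM  -- tail

ISSUED = 9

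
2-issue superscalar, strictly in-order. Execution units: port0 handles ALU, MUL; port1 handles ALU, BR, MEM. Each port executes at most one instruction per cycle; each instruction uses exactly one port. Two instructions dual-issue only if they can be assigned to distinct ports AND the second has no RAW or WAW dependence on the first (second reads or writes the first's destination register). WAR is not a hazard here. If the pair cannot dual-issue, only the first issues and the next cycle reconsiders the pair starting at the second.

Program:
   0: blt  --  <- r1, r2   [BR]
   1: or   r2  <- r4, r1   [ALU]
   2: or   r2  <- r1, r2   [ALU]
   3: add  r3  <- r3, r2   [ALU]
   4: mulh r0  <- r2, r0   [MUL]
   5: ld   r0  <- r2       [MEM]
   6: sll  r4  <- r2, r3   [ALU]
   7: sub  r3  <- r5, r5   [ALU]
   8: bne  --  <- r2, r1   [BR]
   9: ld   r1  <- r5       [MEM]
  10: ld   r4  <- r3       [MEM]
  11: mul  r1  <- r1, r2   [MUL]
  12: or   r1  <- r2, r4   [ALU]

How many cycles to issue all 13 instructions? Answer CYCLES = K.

0. blt.BR/or.ALU @i0&i1  | pair
1. or.ALU @i2  | RAW r2
2. add.ALU/mulh.MUL @i3&i4  | pair
3. ld.MEM/sll.ALU @i5&i6  | pair
4. sub.ALU/bne.BR @i7&i8  | pair
5. ld.MEM @i9  | no-port MEM/MEM
6. ld.MEM/mul.MUL @i10&i11  | pair
7. or.ALU @i12  | tail

CYCLES = 8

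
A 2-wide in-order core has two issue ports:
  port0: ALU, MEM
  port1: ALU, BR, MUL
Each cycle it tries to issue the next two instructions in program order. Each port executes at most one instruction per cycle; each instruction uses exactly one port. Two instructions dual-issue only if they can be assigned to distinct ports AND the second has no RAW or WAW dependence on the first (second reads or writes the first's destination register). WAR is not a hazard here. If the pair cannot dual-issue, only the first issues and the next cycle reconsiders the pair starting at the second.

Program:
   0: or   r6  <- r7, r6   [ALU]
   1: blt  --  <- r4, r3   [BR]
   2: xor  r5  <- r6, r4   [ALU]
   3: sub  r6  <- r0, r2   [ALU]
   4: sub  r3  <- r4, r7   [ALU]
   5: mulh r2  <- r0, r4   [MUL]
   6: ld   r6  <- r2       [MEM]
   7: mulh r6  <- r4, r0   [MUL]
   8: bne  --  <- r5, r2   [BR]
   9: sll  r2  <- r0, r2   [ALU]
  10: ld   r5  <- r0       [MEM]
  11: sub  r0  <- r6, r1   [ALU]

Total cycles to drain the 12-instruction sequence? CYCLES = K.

c0: i0+i1 or;blt  pair
c1: i2+i3 xor;sub  pair
c2: i4+i5 sub;mulh  pair
c3: i6 ld  WAW r6
c4: i7 mulh  no-port MUL/BR
c5: i8+i9 bne;sll  pair
c6: i10+i11 ld;sub  pair

CYCLES = 7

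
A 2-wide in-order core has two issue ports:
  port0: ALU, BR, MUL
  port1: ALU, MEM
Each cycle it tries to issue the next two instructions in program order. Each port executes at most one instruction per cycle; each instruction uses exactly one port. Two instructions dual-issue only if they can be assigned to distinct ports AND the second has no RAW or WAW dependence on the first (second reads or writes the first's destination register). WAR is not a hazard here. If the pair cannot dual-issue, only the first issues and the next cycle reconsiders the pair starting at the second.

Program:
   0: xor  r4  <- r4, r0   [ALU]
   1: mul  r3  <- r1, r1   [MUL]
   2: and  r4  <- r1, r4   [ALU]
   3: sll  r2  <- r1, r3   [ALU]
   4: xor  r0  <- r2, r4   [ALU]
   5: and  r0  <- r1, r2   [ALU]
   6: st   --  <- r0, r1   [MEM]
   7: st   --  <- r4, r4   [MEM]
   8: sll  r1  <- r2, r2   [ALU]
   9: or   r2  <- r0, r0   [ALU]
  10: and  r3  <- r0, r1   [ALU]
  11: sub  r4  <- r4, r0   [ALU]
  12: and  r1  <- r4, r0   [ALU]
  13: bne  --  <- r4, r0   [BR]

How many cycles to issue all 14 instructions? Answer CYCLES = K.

CYCLES = 9

[0] i0/i1  xor mul  -- pair
[1] i2/i3  and sll  -- pair
[2] i4  xor  -- WAW r0
[3] i5  and  -- RAW r0
[4] i6  st  -- no-port MEM/MEM
[5] i7/i8  st sll  -- pair
[6] i9/i10  or and  -- pair
[7] i11  sub  -- RAW r4
[8] i12/i13  and bne  -- pair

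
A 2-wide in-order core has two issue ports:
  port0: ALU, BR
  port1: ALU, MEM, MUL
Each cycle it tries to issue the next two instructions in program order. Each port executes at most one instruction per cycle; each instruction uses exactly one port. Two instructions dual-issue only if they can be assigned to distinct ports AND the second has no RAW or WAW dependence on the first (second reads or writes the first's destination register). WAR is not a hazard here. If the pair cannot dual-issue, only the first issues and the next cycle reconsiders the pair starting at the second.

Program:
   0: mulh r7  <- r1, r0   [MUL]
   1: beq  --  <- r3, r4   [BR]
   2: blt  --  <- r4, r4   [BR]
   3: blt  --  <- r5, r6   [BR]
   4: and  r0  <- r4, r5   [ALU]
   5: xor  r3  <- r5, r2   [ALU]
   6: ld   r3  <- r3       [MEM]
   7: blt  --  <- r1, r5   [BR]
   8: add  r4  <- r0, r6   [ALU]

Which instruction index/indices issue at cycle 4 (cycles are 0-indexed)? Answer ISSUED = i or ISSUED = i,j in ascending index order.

ISSUED = 6,7

c0: i0,i1 mulh;beq  pair
c1: i2 blt  no-port BR/BR
c2: i3,i4 blt;and  pair
c3: i5 xor  RAW+WAW r3
c4: i6,i7 ld;blt  pair
c5: i8 add  tail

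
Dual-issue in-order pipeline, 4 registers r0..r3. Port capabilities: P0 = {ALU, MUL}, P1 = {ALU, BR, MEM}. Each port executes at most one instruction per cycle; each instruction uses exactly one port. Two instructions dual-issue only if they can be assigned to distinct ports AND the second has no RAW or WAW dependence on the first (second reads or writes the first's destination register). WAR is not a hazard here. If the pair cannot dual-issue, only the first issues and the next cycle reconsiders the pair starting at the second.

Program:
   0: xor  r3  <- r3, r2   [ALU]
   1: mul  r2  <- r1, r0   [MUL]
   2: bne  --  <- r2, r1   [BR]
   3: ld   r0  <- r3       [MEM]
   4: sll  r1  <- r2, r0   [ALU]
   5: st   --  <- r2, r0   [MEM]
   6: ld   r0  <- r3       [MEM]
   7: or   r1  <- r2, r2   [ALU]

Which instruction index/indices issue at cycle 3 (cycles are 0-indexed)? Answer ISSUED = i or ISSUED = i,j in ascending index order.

ISSUED = 4,5

t=0 i0+i1:xor+mul ; pair
t=1 i2:bne ; no-port BR/MEM
t=2 i3:ld ; RAW r0
t=3 i4+i5:sll+st ; pair
t=4 i6+i7:ld+or ; pair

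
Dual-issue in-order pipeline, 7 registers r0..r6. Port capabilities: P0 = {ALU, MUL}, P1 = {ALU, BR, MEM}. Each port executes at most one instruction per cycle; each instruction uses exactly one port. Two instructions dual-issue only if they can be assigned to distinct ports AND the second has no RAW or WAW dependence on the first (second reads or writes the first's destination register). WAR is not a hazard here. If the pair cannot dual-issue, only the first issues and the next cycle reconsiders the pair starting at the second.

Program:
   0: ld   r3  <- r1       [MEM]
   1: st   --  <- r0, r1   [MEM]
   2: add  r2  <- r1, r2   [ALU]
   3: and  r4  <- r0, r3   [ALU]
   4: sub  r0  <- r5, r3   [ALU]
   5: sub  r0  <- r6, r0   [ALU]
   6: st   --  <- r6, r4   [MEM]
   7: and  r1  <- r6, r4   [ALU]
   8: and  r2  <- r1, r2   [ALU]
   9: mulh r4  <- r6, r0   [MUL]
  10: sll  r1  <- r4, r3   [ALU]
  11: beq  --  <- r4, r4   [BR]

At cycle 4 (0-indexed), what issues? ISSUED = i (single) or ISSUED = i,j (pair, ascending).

c0: i0 ld  no-port MEM/MEM
c1: i1,i2 st+add  2-wide
c2: i3,i4 and+sub  2-wide
c3: i5,i6 sub+st  2-wide
c4: i7 and  RAW r1
c5: i8,i9 and+mulh  2-wide
c6: i10,i11 sll+beq  2-wide

ISSUED = 7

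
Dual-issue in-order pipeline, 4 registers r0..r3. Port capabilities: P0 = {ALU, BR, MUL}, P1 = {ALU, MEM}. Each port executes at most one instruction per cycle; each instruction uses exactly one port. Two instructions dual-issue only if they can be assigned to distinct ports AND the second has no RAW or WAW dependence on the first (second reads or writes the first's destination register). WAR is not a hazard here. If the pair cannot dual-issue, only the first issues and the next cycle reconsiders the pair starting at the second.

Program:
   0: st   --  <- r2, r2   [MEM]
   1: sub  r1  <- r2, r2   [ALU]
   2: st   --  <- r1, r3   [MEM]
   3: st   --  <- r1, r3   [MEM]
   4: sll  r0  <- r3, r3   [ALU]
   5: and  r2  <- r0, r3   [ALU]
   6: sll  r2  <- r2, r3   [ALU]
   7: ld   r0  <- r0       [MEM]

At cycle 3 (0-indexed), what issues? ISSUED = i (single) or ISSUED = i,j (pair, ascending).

ISSUED = 5

[0] i0/i1  st+sub  -- pair
[1] i2  st  -- no-port MEM/MEM
[2] i3/i4  st+sll  -- pair
[3] i5  and  -- RAW+WAW r2
[4] i6/i7  sll+ld  -- pair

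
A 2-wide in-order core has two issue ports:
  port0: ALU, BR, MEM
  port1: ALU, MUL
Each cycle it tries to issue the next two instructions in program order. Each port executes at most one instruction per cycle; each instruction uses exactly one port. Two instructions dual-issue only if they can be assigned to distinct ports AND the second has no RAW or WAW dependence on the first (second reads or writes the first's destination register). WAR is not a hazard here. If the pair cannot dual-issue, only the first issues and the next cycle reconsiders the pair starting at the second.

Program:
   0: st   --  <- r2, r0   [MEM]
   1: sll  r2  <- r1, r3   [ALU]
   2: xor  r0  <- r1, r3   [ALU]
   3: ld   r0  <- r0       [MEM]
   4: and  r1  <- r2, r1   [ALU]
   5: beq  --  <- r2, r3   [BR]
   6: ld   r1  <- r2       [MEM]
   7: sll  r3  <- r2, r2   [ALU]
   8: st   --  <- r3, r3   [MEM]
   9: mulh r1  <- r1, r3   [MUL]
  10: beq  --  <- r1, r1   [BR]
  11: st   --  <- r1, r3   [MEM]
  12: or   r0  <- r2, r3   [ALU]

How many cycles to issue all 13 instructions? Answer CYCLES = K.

CYCLES = 8

  cy0 -> i0&i1 (st.MEM sll.ALU) pair
  cy1 -> i2 (xor.ALU) RAW+WAW r0
  cy2 -> i3&i4 (ld.MEM and.ALU) pair
  cy3 -> i5 (beq.BR) no-port BR/MEM
  cy4 -> i6&i7 (ld.MEM sll.ALU) pair
  cy5 -> i8&i9 (st.MEM mulh.MUL) pair
  cy6 -> i10 (beq.BR) no-port BR/MEM
  cy7 -> i11&i12 (st.MEM or.ALU) pair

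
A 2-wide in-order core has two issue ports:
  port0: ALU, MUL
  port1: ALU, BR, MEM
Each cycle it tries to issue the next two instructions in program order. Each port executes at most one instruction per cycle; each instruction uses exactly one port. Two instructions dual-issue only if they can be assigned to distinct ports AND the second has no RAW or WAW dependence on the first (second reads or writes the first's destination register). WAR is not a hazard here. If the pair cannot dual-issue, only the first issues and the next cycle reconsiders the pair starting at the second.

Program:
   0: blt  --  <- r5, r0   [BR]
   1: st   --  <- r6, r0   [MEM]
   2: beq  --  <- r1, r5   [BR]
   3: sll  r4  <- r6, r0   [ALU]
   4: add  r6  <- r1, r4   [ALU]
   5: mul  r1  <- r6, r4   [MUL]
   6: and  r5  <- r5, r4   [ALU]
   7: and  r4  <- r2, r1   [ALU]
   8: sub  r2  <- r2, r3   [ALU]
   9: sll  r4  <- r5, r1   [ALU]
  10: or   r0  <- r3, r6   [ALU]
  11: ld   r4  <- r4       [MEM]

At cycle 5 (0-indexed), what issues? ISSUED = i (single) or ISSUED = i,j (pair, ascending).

0. blt @i0  | no-port BR/MEM
1. st @i1  | no-port MEM/BR
2. beq+sll @i2&i3  | dual
3. add @i4  | RAW r6
4. mul+and @i5&i6  | dual
5. and+sub @i7&i8  | dual
6. sll+or @i9&i10  | dual
7. ld @i11  | tail

ISSUED = 7,8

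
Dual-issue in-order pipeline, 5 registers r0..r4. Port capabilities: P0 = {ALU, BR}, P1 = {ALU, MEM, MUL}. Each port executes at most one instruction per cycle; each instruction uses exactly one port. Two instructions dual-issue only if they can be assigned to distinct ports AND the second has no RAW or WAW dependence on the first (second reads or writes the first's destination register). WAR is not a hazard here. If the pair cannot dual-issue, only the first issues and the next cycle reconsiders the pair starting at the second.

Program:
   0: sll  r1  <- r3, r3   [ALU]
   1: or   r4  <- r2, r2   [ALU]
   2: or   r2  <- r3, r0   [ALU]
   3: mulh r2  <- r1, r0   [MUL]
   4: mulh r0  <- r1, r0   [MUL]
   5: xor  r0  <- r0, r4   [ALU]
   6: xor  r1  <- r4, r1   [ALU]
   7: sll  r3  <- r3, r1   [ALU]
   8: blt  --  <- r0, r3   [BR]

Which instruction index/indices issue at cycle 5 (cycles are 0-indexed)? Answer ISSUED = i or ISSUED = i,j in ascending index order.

[0] i0,i1  sll.ALU or.ALU  -- dual
[1] i2  or.ALU  -- WAW r2
[2] i3  mulh.MUL  -- no-port MUL/MUL
[3] i4  mulh.MUL  -- RAW+WAW r0
[4] i5,i6  xor.ALU xor.ALU  -- dual
[5] i7  sll.ALU  -- RAW r3
[6] i8  blt.BR  -- tail

ISSUED = 7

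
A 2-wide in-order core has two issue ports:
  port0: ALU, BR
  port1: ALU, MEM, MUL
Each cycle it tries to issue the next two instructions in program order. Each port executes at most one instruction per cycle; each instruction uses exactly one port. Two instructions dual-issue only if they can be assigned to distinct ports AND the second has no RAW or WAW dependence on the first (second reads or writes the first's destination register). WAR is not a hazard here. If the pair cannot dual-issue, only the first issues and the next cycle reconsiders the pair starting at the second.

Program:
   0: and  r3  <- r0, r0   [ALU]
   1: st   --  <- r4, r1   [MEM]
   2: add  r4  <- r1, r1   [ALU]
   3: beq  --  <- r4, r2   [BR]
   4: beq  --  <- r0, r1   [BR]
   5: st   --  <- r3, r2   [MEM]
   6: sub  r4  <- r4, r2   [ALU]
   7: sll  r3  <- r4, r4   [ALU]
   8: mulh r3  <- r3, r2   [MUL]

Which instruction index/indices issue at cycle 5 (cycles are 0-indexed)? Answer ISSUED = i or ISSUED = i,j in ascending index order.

ISSUED = 7

t=0 i0,i1:and.ALU+st.MEM ; 2-wide
t=1 i2:add.ALU ; RAW r4
t=2 i3:beq.BR ; no-port BR/BR
t=3 i4,i5:beq.BR+st.MEM ; 2-wide
t=4 i6:sub.ALU ; RAW r4
t=5 i7:sll.ALU ; RAW+WAW r3
t=6 i8:mulh.MUL ; tail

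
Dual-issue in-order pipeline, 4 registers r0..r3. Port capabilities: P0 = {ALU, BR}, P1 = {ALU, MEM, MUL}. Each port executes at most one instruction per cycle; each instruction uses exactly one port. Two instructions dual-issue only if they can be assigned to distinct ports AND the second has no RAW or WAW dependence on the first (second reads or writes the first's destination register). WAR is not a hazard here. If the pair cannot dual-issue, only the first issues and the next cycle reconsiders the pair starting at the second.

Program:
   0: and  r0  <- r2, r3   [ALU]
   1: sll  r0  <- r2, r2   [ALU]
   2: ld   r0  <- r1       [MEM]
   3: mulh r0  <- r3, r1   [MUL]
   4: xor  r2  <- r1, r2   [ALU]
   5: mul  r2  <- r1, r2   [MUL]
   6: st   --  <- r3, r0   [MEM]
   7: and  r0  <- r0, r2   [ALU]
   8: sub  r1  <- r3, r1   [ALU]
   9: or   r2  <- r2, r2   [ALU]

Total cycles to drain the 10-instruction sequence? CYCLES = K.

CYCLES = 7

#0 head=0: and.ALU i0 WAW r0
#1 head=1: sll.ALU i1 WAW r0
#2 head=2: ld.MEM i2 no-port MEM/MUL
#3 head=3: mulh.MUL/xor.ALU i3/i4 2-wide
#4 head=5: mul.MUL i5 no-port MUL/MEM
#5 head=6: st.MEM/and.ALU i6/i7 2-wide
#6 head=8: sub.ALU/or.ALU i8/i9 2-wide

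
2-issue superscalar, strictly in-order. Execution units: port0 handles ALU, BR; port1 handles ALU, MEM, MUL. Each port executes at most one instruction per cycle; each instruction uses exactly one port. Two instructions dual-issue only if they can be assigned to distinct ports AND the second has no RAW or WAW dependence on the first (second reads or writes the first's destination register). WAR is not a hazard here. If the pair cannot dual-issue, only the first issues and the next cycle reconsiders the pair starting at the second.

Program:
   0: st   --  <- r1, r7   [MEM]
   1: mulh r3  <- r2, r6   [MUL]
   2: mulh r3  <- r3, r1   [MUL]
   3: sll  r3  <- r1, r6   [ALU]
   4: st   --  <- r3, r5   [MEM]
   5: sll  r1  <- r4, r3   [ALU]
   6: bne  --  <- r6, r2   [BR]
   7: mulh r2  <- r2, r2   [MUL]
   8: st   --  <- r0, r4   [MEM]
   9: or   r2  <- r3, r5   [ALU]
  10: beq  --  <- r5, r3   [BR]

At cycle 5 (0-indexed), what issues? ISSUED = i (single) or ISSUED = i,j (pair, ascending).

ISSUED = 6,7

c0: i0 st  no-port MEM/MUL
c1: i1 mulh  no-port MUL/MUL
c2: i2 mulh  WAW r3
c3: i3 sll  RAW r3
c4: i4/i5 st/sll  pair
c5: i6/i7 bne/mulh  pair
c6: i8/i9 st/or  pair
c7: i10 beq  tail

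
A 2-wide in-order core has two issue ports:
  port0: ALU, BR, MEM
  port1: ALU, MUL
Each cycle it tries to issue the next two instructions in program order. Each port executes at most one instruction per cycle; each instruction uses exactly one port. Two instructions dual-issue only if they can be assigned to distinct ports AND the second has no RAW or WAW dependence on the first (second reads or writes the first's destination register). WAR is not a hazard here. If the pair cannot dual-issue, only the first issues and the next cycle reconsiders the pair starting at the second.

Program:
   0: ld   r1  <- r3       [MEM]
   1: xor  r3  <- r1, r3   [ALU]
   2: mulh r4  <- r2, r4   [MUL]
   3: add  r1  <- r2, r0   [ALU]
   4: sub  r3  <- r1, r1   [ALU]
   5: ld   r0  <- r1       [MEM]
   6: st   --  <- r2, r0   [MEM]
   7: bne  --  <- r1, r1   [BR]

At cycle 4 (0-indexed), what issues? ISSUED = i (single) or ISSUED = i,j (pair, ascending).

0. ld.MEM @i0  | RAW r1
1. xor.ALU mulh.MUL @i1&i2  | 2-wide
2. add.ALU @i3  | RAW r1
3. sub.ALU ld.MEM @i4&i5  | 2-wide
4. st.MEM @i6  | no-port MEM/BR
5. bne.BR @i7  | tail

ISSUED = 6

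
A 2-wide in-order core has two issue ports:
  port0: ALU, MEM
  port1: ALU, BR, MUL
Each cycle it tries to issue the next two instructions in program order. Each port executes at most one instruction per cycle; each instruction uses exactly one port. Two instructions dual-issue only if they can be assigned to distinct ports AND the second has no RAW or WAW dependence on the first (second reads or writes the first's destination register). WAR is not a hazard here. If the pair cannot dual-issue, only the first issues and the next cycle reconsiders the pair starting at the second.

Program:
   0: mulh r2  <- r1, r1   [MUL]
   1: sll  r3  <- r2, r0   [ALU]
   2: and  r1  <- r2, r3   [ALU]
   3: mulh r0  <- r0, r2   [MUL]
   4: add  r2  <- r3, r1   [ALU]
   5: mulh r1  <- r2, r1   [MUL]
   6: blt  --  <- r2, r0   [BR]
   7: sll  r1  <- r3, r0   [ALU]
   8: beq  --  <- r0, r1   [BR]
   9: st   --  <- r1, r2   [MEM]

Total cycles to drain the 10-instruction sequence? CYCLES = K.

CYCLES = 7

0. mulh.MUL @i0  | RAW r2
1. sll.ALU @i1  | RAW r3
2. and.ALU+mulh.MUL @i2+i3  | pair
3. add.ALU @i4  | RAW r2
4. mulh.MUL @i5  | no-port MUL/BR
5. blt.BR+sll.ALU @i6+i7  | pair
6. beq.BR+st.MEM @i8+i9  | pair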